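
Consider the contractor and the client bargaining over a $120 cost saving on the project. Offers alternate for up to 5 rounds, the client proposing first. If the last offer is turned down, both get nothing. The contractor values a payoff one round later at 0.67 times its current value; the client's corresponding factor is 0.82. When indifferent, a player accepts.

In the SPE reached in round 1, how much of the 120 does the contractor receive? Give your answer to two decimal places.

22.42

Solve by backward induction from round 5.
Round 5 (the client proposes): rejection yields 0 for the contractor; the client offers 0 and keeps 120.
Round 4 (the contractor proposes): the client can get 120 next round, worth 0.82 × 120 = 98.4 now; the contractor offers that and keeps 21.6.
Round 3 (the client proposes): the contractor can get 21.6 next round, worth 0.67 × 21.6 = 14.472 now, so the client offers 14.472, keeping 105.528.
Round 2 (the contractor proposes): the client can get 105.528 next round, worth 0.82 × 105.528 = 86.53296 now. The contractor offers 86.53296 and keeps 120 − 86.53296 = 33.46704.
Round 1 (the client proposes): the contractor can get 33.46704 next round, worth 0.67 × 33.46704 = 22.4229168 now, so the client offers 22.4229168, keeping 97.5770832.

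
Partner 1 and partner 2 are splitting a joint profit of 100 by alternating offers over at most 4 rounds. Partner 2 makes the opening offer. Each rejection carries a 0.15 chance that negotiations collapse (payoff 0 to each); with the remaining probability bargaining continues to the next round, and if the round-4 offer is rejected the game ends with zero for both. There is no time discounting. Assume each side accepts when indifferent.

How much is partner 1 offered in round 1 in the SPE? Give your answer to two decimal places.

Round 4 (partner 1 proposes): partner 2 will accept anything ≥ 0, so partner 1 offers 0 and keeps 100.
Round 3 (partner 2 proposes): rejecting gives partner 1 an expected 0.85 × 100 = 85; partner 2 offers that and keeps 15.
Round 2 (partner 1 proposes): rejecting gives partner 2 an expected 0.85 × 15 = 12.75; partner 1 offers that and keeps 87.25.
Round 1 (partner 2 proposes): rejecting gives partner 1 an expected 0.85 × 87.25 = 74.1625; partner 2 offers that and keeps 25.8375.

74.16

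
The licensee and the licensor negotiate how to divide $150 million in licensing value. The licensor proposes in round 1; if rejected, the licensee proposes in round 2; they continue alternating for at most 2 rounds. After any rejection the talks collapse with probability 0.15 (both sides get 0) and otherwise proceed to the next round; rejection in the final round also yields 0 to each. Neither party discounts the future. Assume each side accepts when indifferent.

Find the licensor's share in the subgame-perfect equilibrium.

By backward induction:
Round 2 (the licensee proposes): the licensor will accept anything ≥ 0, so the licensee offers 0 and keeps 150.
Round 1 (the licensor proposes): rejecting gives the licensee an expected 0.85 × 150 = 127.5. The licensor offers 127.5 and keeps 150 − 127.5 = 22.5.

22.5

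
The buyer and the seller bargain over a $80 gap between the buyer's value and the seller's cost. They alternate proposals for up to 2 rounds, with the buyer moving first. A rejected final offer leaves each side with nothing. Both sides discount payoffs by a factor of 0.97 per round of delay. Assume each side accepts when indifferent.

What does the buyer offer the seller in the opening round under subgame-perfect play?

Round 2 (the seller proposes): the buyer will accept anything ≥ 0, so the seller offers 0 and keeps 80.
Round 1 (the buyer proposes): the seller can get 80 next round, worth 0.97 × 80 = 77.6 now. The buyer offers 77.6 and keeps 80 − 77.6 = 2.4.

77.6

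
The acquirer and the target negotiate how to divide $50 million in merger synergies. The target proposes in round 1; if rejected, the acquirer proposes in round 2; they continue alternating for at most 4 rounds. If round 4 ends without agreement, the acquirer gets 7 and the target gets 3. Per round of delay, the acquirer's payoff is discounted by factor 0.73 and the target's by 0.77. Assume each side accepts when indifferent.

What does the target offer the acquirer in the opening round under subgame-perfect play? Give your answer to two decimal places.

27.68

Round 4 (the acquirer proposes): the target gets 3 if talks fail, so the acquirer offers 3 and keeps 47.
Round 3 (the target proposes): the acquirer can get 47 next round, worth 0.73 × 47 = 34.31 now, so the target offers 34.31, keeping 15.69.
Round 2 (the acquirer proposes): the target can get 15.69 next round, worth 0.77 × 15.69 = 12.0813 now. The acquirer offers 12.0813 and keeps 50 − 12.0813 = 37.9187.
Round 1 (the target proposes): the acquirer can get 37.9187 next round, worth 0.73 × 37.9187 = 27.680651 now; the target offers that and keeps 22.319349.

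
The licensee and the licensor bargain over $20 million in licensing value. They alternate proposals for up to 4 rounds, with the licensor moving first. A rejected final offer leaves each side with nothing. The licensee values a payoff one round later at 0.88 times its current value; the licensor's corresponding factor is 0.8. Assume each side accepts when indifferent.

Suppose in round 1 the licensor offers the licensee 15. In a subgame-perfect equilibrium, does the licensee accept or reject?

Reject

Work out the licensee's continuation value if the offer is rejected.
Round 4 (the licensee proposes): the licensor will accept anything ≥ 0, so the licensee offers 0 and keeps 20.
Round 3 (the licensor proposes): the licensee can get 20 next round, worth 0.88 × 20 = 17.6 now. The licensor offers 17.6 and keeps 20 − 17.6 = 2.4.
Round 2 (the licensee proposes): the licensor can get 2.4 next round, worth 0.8 × 2.4 = 1.92 now. The licensee offers 1.92 and keeps 20 − 1.92 = 18.08.
So by rejecting in round 1, the licensee gets 18.08 next round, worth 0.88 × 18.08 = 15.9104 now.
Offer 15 < 15.9104, so the licensee rejects.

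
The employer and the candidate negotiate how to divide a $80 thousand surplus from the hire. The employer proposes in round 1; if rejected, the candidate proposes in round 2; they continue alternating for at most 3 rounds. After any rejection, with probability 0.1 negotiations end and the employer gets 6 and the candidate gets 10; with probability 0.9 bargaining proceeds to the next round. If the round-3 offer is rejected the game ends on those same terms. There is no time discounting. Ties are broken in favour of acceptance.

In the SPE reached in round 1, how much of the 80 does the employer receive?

By backward induction:
Round 3 (the employer proposes): the candidate gets 10 if talks fail, so the employer offers 10 and keeps 70.
Round 2 (the candidate proposes): rejecting gives the employer an expected 0.9 × 70 + 0.1 × 6 = 63.6; the candidate offers that and keeps 16.4.
Round 1 (the employer proposes): rejecting gives the candidate an expected 0.9 × 16.4 + 0.1 × 10 = 15.76, so the employer offers 15.76, keeping 64.24.

64.24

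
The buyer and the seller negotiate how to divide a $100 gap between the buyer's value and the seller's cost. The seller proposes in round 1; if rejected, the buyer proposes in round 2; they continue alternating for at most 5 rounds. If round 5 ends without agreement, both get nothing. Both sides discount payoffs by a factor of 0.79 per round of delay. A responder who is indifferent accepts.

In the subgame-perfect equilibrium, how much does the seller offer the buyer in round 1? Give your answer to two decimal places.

Solve by backward induction from round 5.
Round 5 (the seller proposes): the buyer will accept anything ≥ 0, so the seller offers 0 and keeps 100.
Round 4 (the buyer proposes): the seller can get 100 next round, worth 0.79 × 100 = 79 now. The buyer offers 79 and keeps 100 − 79 = 21.
Round 3 (the seller proposes): the buyer can get 21 next round, worth 0.79 × 21 = 16.59 now, so the seller offers 16.59, keeping 83.41.
Round 2 (the buyer proposes): the seller can get 83.41 next round, worth 0.79 × 83.41 = 65.8939 now, so the buyer offers 65.8939, keeping 34.1061.
Round 1 (the seller proposes): the buyer can get 34.1061 next round, worth 0.79 × 34.1061 = 26.943819 now; the seller offers that and keeps 73.056181.

26.94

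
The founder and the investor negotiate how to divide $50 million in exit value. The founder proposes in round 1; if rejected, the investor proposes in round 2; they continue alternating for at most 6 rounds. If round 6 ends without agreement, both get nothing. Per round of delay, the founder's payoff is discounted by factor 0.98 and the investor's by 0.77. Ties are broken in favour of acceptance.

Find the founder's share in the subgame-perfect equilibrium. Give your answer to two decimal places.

Round 6 (the investor proposes): the founder will accept anything ≥ 0, so the investor offers 0 and keeps 50.
Round 5 (the founder proposes): the investor can get 50 next round, worth 0.77 × 50 = 38.5 now, so the founder offers 38.5, keeping 11.5.
Round 4 (the investor proposes): the founder can get 11.5 next round, worth 0.98 × 11.5 = 11.27 now, so the investor offers 11.27, keeping 38.73.
Round 3 (the founder proposes): the investor can get 38.73 next round, worth 0.77 × 38.73 = 29.8221 now; the founder offers that and keeps 20.1779.
Round 2 (the investor proposes): the founder can get 20.1779 next round, worth 0.98 × 20.1779 = 19.774342 now; the investor offers that and keeps 30.225658.
Round 1 (the founder proposes): the investor can get 30.225658 next round, worth 0.77 × 30.225658 = 23.27375666 now, so the founder offers 23.27375666, keeping 26.72624334.

26.73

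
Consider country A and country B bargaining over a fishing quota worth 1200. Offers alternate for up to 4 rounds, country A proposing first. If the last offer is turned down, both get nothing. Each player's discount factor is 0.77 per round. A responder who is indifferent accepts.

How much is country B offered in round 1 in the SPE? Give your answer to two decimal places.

Round 4 (country B proposes): rejection yields 0 for country A; country B offers 0 and keeps 1200.
Round 3 (country A proposes): country B can get 1200 next round, worth 0.77 × 1200 = 924 now. Country A offers 924 and keeps 1200 − 924 = 276.
Round 2 (country B proposes): country A can get 276 next round, worth 0.77 × 276 = 212.52 now; country B offers that and keeps 987.48.
Round 1 (country A proposes): country B can get 987.48 next round, worth 0.77 × 987.48 = 760.3596 now. Country A offers 760.3596 and keeps 1200 − 760.3596 = 439.6404.

760.36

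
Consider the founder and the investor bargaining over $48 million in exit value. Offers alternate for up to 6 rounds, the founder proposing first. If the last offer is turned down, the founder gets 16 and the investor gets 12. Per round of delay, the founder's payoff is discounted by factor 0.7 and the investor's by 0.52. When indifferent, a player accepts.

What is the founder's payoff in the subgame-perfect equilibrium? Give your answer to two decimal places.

35.58

By backward induction:
Round 6 (the investor proposes): the founder gets 16 if talks fail, so the investor offers 16 and keeps 32.
Round 5 (the founder proposes): the investor can get 32 next round, worth 0.52 × 32 = 16.64 now; the founder offers that and keeps 31.36.
Round 4 (the investor proposes): the founder can get 31.36 next round, worth 0.7 × 31.36 = 21.952 now; the investor offers that and keeps 26.048.
Round 3 (the founder proposes): the investor can get 26.048 next round, worth 0.52 × 26.048 = 13.54496 now. The founder offers 13.54496 and keeps 48 − 13.54496 = 34.45504.
Round 2 (the investor proposes): the founder can get 34.45504 next round, worth 0.7 × 34.45504 = 24.118528 now, so the investor offers 24.118528, keeping 23.881472.
Round 1 (the founder proposes): the investor can get 23.881472 next round, worth 0.52 × 23.881472 = 12.41836544 now. The founder offers 12.41836544 and keeps 48 − 12.41836544 = 35.58163456.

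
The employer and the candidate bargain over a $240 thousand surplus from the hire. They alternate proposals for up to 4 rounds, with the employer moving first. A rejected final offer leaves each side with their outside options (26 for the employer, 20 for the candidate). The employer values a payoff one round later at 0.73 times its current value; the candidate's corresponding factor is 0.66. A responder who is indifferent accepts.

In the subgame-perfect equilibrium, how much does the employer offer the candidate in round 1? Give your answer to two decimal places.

Round 4 (the candidate proposes): the employer gets 26 if talks fail, so the candidate offers 26 and keeps 214.
Round 3 (the employer proposes): the candidate can get 214 next round, worth 0.66 × 214 = 141.24 now. The employer offers 141.24 and keeps 240 − 141.24 = 98.76.
Round 2 (the candidate proposes): the employer can get 98.76 next round, worth 0.73 × 98.76 = 72.0948 now; the candidate offers that and keeps 167.9052.
Round 1 (the employer proposes): the candidate can get 167.9052 next round, worth 0.66 × 167.9052 = 110.817432 now. The employer offers 110.817432 and keeps 240 − 110.817432 = 129.182568.

110.82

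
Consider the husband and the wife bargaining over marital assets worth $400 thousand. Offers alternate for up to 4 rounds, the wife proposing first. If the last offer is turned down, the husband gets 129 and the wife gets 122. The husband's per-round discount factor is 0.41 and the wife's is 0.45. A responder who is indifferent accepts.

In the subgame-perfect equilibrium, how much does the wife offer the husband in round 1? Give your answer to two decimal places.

111.23

Round 4 (the husband proposes): the wife gets 122 if talks fail, so the husband offers 122 and keeps 278.
Round 3 (the wife proposes): the husband can get 278 next round, worth 0.41 × 278 = 113.98 now. The wife offers 113.98 and keeps 400 − 113.98 = 286.02.
Round 2 (the husband proposes): the wife can get 286.02 next round, worth 0.45 × 286.02 = 128.709 now, so the husband offers 128.709, keeping 271.291.
Round 1 (the wife proposes): the husband can get 271.291 next round, worth 0.41 × 271.291 = 111.22931 now, so the wife offers 111.22931, keeping 288.77069.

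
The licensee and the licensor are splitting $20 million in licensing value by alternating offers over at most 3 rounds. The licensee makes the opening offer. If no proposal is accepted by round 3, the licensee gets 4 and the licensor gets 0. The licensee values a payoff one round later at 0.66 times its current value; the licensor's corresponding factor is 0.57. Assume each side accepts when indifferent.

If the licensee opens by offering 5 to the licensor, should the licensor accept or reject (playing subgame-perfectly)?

Accept

Round 3 (the licensee proposes): the licensor will accept anything ≥ 0, so the licensee offers 0 and keeps 20.
Round 2 (the licensor proposes): the licensee can get 20 next round, worth 0.66 × 20 = 13.2 now; the licensor offers that and keeps 6.8.
So by rejecting in round 1, the licensor gets 6.8 next round, worth 0.57 × 6.8 = 3.876 now.
Offer 5 ≥ 3.876, so the licensor accepts.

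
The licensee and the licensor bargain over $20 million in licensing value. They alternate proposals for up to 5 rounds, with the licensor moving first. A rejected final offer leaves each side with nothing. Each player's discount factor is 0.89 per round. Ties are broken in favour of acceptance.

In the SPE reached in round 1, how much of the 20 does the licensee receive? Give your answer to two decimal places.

By backward induction:
Round 5 (the licensor proposes): rejection yields 0 for the licensee; the licensor offers 0 and keeps 20.
Round 4 (the licensee proposes): the licensor can get 20 next round, worth 0.89 × 20 = 17.8 now, so the licensee offers 17.8, keeping 2.2.
Round 3 (the licensor proposes): the licensee can get 2.2 next round, worth 0.89 × 2.2 = 1.958 now. The licensor offers 1.958 and keeps 20 − 1.958 = 18.042.
Round 2 (the licensee proposes): the licensor can get 18.042 next round, worth 0.89 × 18.042 = 16.05738 now, so the licensee offers 16.05738, keeping 3.94262.
Round 1 (the licensor proposes): the licensee can get 3.94262 next round, worth 0.89 × 3.94262 = 3.5089318 now, so the licensor offers 3.5089318, keeping 16.4910682.

3.51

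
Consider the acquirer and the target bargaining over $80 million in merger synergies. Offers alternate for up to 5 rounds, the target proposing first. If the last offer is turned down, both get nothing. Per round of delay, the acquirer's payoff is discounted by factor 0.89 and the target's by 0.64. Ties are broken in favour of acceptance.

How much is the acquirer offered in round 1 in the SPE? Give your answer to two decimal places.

Work backward from the last round.
Round 5 (the target proposes): rejection yields 0 for the acquirer; the target offers 0 and keeps 80.
Round 4 (the acquirer proposes): the target can get 80 next round, worth 0.64 × 80 = 51.2 now. The acquirer offers 51.2 and keeps 80 − 51.2 = 28.8.
Round 3 (the target proposes): the acquirer can get 28.8 next round, worth 0.89 × 28.8 = 25.632 now; the target offers that and keeps 54.368.
Round 2 (the acquirer proposes): the target can get 54.368 next round, worth 0.64 × 54.368 = 34.79552 now; the acquirer offers that and keeps 45.20448.
Round 1 (the target proposes): the acquirer can get 45.20448 next round, worth 0.89 × 45.20448 = 40.2319872 now; the target offers that and keeps 39.7680128.

40.23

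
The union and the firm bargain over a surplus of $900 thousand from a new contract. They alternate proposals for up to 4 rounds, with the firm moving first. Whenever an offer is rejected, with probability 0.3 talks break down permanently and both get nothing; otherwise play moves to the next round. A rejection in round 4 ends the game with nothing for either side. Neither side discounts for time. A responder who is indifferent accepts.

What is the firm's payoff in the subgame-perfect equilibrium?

402.3

By backward induction:
Round 4 (the union proposes): the firm will accept anything ≥ 0, so the union offers 0 and keeps 900.
Round 3 (the firm proposes): rejecting gives the union an expected 0.7 × 900 = 630, so the firm offers 630, keeping 270.
Round 2 (the union proposes): rejecting gives the firm an expected 0.7 × 270 = 189, so the union offers 189, keeping 711.
Round 1 (the firm proposes): rejecting gives the union an expected 0.7 × 711 = 497.7, so the firm offers 497.7, keeping 402.3.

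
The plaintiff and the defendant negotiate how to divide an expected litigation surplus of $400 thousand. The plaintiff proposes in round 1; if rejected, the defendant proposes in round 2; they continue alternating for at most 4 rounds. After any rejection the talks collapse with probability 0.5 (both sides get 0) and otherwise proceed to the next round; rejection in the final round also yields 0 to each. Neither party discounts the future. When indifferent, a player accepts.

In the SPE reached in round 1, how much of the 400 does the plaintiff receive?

250

Round 4 (the defendant proposes): rejection yields 0 for the plaintiff; the defendant offers 0 and keeps 400.
Round 3 (the plaintiff proposes): rejecting gives the defendant an expected 0.5 × 400 = 200. The plaintiff offers 200 and keeps 400 − 200 = 200.
Round 2 (the defendant proposes): rejecting gives the plaintiff an expected 0.5 × 200 = 100; the defendant offers that and keeps 300.
Round 1 (the plaintiff proposes): rejecting gives the defendant an expected 0.5 × 300 = 150, so the plaintiff offers 150, keeping 250.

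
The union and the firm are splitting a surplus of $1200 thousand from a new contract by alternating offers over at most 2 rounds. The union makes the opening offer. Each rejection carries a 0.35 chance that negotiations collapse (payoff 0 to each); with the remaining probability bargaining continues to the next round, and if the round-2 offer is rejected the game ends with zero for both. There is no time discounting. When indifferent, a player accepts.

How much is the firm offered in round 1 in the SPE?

780

Round 2 (the firm proposes): the union will accept anything ≥ 0, so the firm offers 0 and keeps 1200.
Round 1 (the union proposes): rejecting gives the firm an expected 0.65 × 1200 = 780. The union offers 780 and keeps 1200 − 780 = 420.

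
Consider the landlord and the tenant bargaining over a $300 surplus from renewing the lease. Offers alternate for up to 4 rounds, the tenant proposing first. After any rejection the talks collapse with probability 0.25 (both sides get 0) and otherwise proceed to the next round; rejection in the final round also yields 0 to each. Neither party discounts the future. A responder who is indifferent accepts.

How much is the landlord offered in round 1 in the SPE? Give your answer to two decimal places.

182.81

By backward induction:
Round 4 (the landlord proposes): the tenant will accept anything ≥ 0, so the landlord offers 0 and keeps 300.
Round 3 (the tenant proposes): rejecting gives the landlord an expected 0.75 × 300 = 225. The tenant offers 225 and keeps 300 − 225 = 75.
Round 2 (the landlord proposes): rejecting gives the tenant an expected 0.75 × 75 = 56.25. The landlord offers 56.25 and keeps 300 − 56.25 = 243.75.
Round 1 (the tenant proposes): rejecting gives the landlord an expected 0.75 × 243.75 = 182.8125; the tenant offers that and keeps 117.1875.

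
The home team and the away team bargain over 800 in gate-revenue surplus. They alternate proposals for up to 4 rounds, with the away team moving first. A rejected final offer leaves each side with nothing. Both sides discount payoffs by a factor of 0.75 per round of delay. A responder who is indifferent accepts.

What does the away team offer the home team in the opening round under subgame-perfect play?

Work backward from the last round.
Round 4 (the home team proposes): rejection yields 0 for the away team; the home team offers 0 and keeps 800.
Round 3 (the away team proposes): the home team can get 800 next round, worth 0.75 × 800 = 600 now. The away team offers 600 and keeps 800 − 600 = 200.
Round 2 (the home team proposes): the away team can get 200 next round, worth 0.75 × 200 = 150 now; the home team offers that and keeps 650.
Round 1 (the away team proposes): the home team can get 650 next round, worth 0.75 × 650 = 487.5 now, so the away team offers 487.5, keeping 312.5.

487.5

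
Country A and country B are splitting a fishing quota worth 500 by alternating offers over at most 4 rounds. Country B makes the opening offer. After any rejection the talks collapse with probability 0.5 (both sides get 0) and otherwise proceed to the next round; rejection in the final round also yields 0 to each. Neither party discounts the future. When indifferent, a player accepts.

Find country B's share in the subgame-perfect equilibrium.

312.5

By backward induction:
Round 4 (country A proposes): country B will accept anything ≥ 0, so country A offers 0 and keeps 500.
Round 3 (country B proposes): rejecting gives country A an expected 0.5 × 500 = 250. Country B offers 250 and keeps 500 − 250 = 250.
Round 2 (country A proposes): rejecting gives country B an expected 0.5 × 250 = 125, so country A offers 125, keeping 375.
Round 1 (country B proposes): rejecting gives country A an expected 0.5 × 375 = 187.5. Country B offers 187.5 and keeps 500 − 187.5 = 312.5.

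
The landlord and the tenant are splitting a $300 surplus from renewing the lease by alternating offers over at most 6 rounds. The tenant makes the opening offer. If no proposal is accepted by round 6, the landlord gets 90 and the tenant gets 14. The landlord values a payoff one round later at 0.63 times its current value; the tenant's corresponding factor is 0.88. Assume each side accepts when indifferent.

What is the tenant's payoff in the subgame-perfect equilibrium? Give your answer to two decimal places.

209.37

Round 6 (the landlord proposes): the tenant gets 14 if talks fail, so the landlord offers 14 and keeps 286.
Round 5 (the tenant proposes): the landlord can get 286 next round, worth 0.63 × 286 = 180.18 now, so the tenant offers 180.18, keeping 119.82.
Round 4 (the landlord proposes): the tenant can get 119.82 next round, worth 0.88 × 119.82 = 105.4416 now. The landlord offers 105.4416 and keeps 300 − 105.4416 = 194.5584.
Round 3 (the tenant proposes): the landlord can get 194.5584 next round, worth 0.63 × 194.5584 = 122.571792 now. The tenant offers 122.571792 and keeps 300 − 122.571792 = 177.428208.
Round 2 (the landlord proposes): the tenant can get 177.428208 next round, worth 0.88 × 177.428208 = 156.13682304 now, so the landlord offers 156.13682304, keeping 143.86317696.
Round 1 (the tenant proposes): the landlord can get 143.86317696 next round, worth 0.63 × 143.86317696 = 90.6338014848 now. The tenant offers 90.6338014848 and keeps 300 − 90.6338014848 = 209.3661985152.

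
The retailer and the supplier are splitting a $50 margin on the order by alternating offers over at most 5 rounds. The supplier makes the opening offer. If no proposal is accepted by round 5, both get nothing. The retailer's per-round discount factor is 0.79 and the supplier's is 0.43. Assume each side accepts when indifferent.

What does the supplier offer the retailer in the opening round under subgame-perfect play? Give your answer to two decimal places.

Round 5 (the supplier proposes): the retailer will accept anything ≥ 0, so the supplier offers 0 and keeps 50.
Round 4 (the retailer proposes): the supplier can get 50 next round, worth 0.43 × 50 = 21.5 now, so the retailer offers 21.5, keeping 28.5.
Round 3 (the supplier proposes): the retailer can get 28.5 next round, worth 0.79 × 28.5 = 22.515 now; the supplier offers that and keeps 27.485.
Round 2 (the retailer proposes): the supplier can get 27.485 next round, worth 0.43 × 27.485 = 11.81855 now, so the retailer offers 11.81855, keeping 38.18145.
Round 1 (the supplier proposes): the retailer can get 38.18145 next round, worth 0.79 × 38.18145 = 30.1633455 now. The supplier offers 30.1633455 and keeps 50 − 30.1633455 = 19.8366545.

30.16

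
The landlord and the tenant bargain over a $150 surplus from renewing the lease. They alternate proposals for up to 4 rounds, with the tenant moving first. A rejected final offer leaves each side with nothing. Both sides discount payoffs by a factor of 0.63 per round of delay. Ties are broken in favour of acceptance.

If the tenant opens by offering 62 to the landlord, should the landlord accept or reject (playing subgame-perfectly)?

Reject

Round 4 (the landlord proposes): the tenant will accept anything ≥ 0, so the landlord offers 0 and keeps 150.
Round 3 (the tenant proposes): the landlord can get 150 next round, worth 0.63 × 150 = 94.5 now, so the tenant offers 94.5, keeping 55.5.
Round 2 (the landlord proposes): the tenant can get 55.5 next round, worth 0.63 × 55.5 = 34.965 now. The landlord offers 34.965 and keeps 150 − 34.965 = 115.035.
So by rejecting in round 1, the landlord gets 115.035 next round, worth 0.63 × 115.035 = 72.47205 now.
Offer 62 < 72.47205, so the landlord rejects.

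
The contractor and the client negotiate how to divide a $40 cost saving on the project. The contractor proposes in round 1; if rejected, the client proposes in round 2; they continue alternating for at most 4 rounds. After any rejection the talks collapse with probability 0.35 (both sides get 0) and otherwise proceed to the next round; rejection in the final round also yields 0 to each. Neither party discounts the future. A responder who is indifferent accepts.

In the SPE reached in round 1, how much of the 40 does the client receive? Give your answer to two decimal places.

20.09

By backward induction:
Round 4 (the client proposes): rejection yields 0 for the contractor; the client offers 0 and keeps 40.
Round 3 (the contractor proposes): rejecting gives the client an expected 0.65 × 40 = 26, so the contractor offers 26, keeping 14.
Round 2 (the client proposes): rejecting gives the contractor an expected 0.65 × 14 = 9.1. The client offers 9.1 and keeps 40 − 9.1 = 30.9.
Round 1 (the contractor proposes): rejecting gives the client an expected 0.65 × 30.9 = 20.085; the contractor offers that and keeps 19.915.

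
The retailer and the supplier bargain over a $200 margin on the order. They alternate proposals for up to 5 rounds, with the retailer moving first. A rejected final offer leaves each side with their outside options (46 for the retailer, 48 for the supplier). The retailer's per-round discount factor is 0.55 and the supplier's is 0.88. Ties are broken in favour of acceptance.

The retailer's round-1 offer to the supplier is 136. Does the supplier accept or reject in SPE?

Accept

Round 5 (the retailer proposes): the supplier gets 48 if talks fail, so the retailer offers 48 and keeps 152.
Round 4 (the supplier proposes): the retailer can get 152 next round, worth 0.55 × 152 = 83.6 now; the supplier offers that and keeps 116.4.
Round 3 (the retailer proposes): the supplier can get 116.4 next round, worth 0.88 × 116.4 = 102.432 now; the retailer offers that and keeps 97.568.
Round 2 (the supplier proposes): the retailer can get 97.568 next round, worth 0.55 × 97.568 = 53.6624 now. The supplier offers 53.6624 and keeps 200 − 53.6624 = 146.3376.
So by rejecting in round 1, the supplier gets 146.3376 next round, worth 0.88 × 146.3376 = 128.777088 now.
Offer 136 ≥ 128.777088, so the supplier accepts.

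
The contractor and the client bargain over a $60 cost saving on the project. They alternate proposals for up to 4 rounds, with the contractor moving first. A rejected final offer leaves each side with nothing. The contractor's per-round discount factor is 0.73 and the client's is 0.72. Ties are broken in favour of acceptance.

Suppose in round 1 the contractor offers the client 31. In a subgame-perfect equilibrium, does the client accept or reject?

Reject

Work out the client's continuation value if the offer is rejected.
Round 4 (the client proposes): the contractor will accept anything ≥ 0, so the client offers 0 and keeps 60.
Round 3 (the contractor proposes): the client can get 60 next round, worth 0.72 × 60 = 43.2 now; the contractor offers that and keeps 16.8.
Round 2 (the client proposes): the contractor can get 16.8 next round, worth 0.73 × 16.8 = 12.264 now. The client offers 12.264 and keeps 60 − 12.264 = 47.736.
So by rejecting in round 1, the client gets 47.736 next round, worth 0.72 × 47.736 = 34.36992 now.
Offer 31 < 34.36992, so the client rejects.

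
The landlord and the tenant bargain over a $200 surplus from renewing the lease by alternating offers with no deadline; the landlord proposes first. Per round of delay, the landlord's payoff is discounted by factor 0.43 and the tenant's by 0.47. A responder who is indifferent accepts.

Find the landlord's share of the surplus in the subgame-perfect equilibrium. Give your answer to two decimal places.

In a stationary SPE each proposer offers the other exactly their discounted continuation value.
If the landlord keeps x when proposing and the tenant keeps y when proposing, then x = 200 − 0.47y and y = 200 − 0.43x.
Solving: x = 200(1 − 0.47) / (1 − 0.43·0.47) = 106 / 0.7979 ≈ 132.8487.
The tenant gets 200 − 132.8487 ≈ 67.1513.

132.85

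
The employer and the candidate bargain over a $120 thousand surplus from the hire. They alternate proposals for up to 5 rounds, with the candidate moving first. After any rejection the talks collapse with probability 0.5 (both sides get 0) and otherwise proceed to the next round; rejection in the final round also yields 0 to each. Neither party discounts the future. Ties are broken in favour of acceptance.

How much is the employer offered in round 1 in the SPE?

37.5

By backward induction:
Round 5 (the candidate proposes): rejection yields 0 for the employer; the candidate offers 0 and keeps 120.
Round 4 (the employer proposes): rejecting gives the candidate an expected 0.5 × 120 = 60, so the employer offers 60, keeping 60.
Round 3 (the candidate proposes): rejecting gives the employer an expected 0.5 × 60 = 30. The candidate offers 30 and keeps 120 − 30 = 90.
Round 2 (the employer proposes): rejecting gives the candidate an expected 0.5 × 90 = 45. The employer offers 45 and keeps 120 − 45 = 75.
Round 1 (the candidate proposes): rejecting gives the employer an expected 0.5 × 75 = 37.5. The candidate offers 37.5 and keeps 120 − 37.5 = 82.5.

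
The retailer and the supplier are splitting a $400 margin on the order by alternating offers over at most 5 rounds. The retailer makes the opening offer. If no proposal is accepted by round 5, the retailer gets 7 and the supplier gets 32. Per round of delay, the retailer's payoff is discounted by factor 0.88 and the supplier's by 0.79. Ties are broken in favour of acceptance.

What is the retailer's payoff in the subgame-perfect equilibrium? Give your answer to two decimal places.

Round 5 (the retailer proposes): the supplier gets 32 if talks fail, so the retailer offers 32 and keeps 368.
Round 4 (the supplier proposes): the retailer can get 368 next round, worth 0.88 × 368 = 323.84 now, so the supplier offers 323.84, keeping 76.16.
Round 3 (the retailer proposes): the supplier can get 76.16 next round, worth 0.79 × 76.16 = 60.1664 now; the retailer offers that and keeps 339.8336.
Round 2 (the supplier proposes): the retailer can get 339.8336 next round, worth 0.88 × 339.8336 = 299.053568 now; the supplier offers that and keeps 100.946432.
Round 1 (the retailer proposes): the supplier can get 100.946432 next round, worth 0.79 × 100.946432 = 79.74768128 now; the retailer offers that and keeps 320.25231872.

320.25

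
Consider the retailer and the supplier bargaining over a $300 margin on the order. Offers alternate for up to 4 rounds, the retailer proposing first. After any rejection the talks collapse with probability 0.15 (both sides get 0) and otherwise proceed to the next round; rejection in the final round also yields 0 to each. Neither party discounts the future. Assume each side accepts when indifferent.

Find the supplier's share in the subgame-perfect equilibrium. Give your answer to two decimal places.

222.49

Round 4 (the supplier proposes): the retailer will accept anything ≥ 0, so the supplier offers 0 and keeps 300.
Round 3 (the retailer proposes): rejecting gives the supplier an expected 0.85 × 300 = 255. The retailer offers 255 and keeps 300 − 255 = 45.
Round 2 (the supplier proposes): rejecting gives the retailer an expected 0.85 × 45 = 38.25. The supplier offers 38.25 and keeps 300 − 38.25 = 261.75.
Round 1 (the retailer proposes): rejecting gives the supplier an expected 0.85 × 261.75 = 222.4875; the retailer offers that and keeps 77.5125.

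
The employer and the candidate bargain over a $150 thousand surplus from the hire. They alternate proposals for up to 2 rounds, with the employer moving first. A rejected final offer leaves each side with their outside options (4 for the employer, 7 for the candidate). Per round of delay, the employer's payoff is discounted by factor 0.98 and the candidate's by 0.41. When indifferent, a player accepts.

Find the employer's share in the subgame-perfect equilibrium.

Solve by backward induction from round 2.
Round 2 (the candidate proposes): the employer gets 4 if talks fail, so the candidate offers 4 and keeps 146.
Round 1 (the employer proposes): the candidate can get 146 next round, worth 0.41 × 146 = 59.86 now; the employer offers that and keeps 90.14.

90.14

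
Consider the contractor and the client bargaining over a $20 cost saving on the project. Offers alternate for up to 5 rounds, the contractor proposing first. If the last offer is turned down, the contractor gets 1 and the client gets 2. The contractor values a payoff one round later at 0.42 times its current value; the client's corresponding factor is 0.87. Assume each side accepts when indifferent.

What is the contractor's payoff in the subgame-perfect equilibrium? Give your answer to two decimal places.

Round 5 (the contractor proposes): the client gets 2 if talks fail, so the contractor offers 2 and keeps 18.
Round 4 (the client proposes): the contractor can get 18 next round, worth 0.42 × 18 = 7.56 now, so the client offers 7.56, keeping 12.44.
Round 3 (the contractor proposes): the client can get 12.44 next round, worth 0.87 × 12.44 = 10.8228 now; the contractor offers that and keeps 9.1772.
Round 2 (the client proposes): the contractor can get 9.1772 next round, worth 0.42 × 9.1772 = 3.854424 now, so the client offers 3.854424, keeping 16.145576.
Round 1 (the contractor proposes): the client can get 16.145576 next round, worth 0.87 × 16.145576 = 14.04665112 now, so the contractor offers 14.04665112, keeping 5.95334888.

5.95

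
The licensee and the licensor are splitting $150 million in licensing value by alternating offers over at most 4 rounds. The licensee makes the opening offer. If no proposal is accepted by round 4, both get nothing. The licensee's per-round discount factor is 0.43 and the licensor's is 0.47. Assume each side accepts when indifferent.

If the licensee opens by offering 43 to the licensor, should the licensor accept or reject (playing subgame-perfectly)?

Reject

Work out the licensor's continuation value if the offer is rejected.
Round 4 (the licensor proposes): rejection yields 0 for the licensee; the licensor offers 0 and keeps 150.
Round 3 (the licensee proposes): the licensor can get 150 next round, worth 0.47 × 150 = 70.5 now. The licensee offers 70.5 and keeps 150 − 70.5 = 79.5.
Round 2 (the licensor proposes): the licensee can get 79.5 next round, worth 0.43 × 79.5 = 34.185 now, so the licensor offers 34.185, keeping 115.815.
So by rejecting in round 1, the licensor gets 115.815 next round, worth 0.47 × 115.815 = 54.43305 now.
Offer 43 < 54.43305, so the licensor rejects.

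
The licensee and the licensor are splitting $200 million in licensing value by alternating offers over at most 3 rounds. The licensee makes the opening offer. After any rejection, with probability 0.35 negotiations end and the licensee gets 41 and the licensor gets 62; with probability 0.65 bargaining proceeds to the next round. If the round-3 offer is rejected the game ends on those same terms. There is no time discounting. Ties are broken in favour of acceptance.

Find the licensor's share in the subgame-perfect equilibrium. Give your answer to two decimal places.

84.07

Round 3 (the licensee proposes): the licensor gets 62 if talks fail, so the licensee offers 62 and keeps 138.
Round 2 (the licensor proposes): rejecting gives the licensee an expected 0.65 × 138 + 0.35 × 41 = 104.05. The licensor offers 104.05 and keeps 200 − 104.05 = 95.95.
Round 1 (the licensee proposes): rejecting gives the licensor an expected 0.65 × 95.95 + 0.35 × 62 = 84.0675; the licensee offers that and keeps 115.9325.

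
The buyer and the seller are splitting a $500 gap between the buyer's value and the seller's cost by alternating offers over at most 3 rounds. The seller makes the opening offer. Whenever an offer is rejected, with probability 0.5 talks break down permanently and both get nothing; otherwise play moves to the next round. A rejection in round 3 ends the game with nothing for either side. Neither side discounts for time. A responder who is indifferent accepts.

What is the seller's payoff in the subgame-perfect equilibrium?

375

Round 3 (the seller proposes): the buyer will accept anything ≥ 0, so the seller offers 0 and keeps 500.
Round 2 (the buyer proposes): rejecting gives the seller an expected 0.5 × 500 = 250, so the buyer offers 250, keeping 250.
Round 1 (the seller proposes): rejecting gives the buyer an expected 0.5 × 250 = 125; the seller offers that and keeps 375.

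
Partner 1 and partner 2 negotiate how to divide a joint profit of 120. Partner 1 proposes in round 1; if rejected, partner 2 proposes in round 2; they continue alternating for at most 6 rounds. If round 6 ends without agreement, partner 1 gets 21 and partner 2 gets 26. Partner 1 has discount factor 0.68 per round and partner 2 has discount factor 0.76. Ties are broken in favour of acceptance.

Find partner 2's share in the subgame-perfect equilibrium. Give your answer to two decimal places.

64.36

Round 6 (partner 2 proposes): partner 1 gets 21 if talks fail, so partner 2 offers 21 and keeps 99.
Round 5 (partner 1 proposes): partner 2 can get 99 next round, worth 0.76 × 99 = 75.24 now. Partner 1 offers 75.24 and keeps 120 − 75.24 = 44.76.
Round 4 (partner 2 proposes): partner 1 can get 44.76 next round, worth 0.68 × 44.76 = 30.4368 now. Partner 2 offers 30.4368 and keeps 120 − 30.4368 = 89.5632.
Round 3 (partner 1 proposes): partner 2 can get 89.5632 next round, worth 0.76 × 89.5632 = 68.068032 now; partner 1 offers that and keeps 51.931968.
Round 2 (partner 2 proposes): partner 1 can get 51.931968 next round, worth 0.68 × 51.931968 = 35.31373824 now; partner 2 offers that and keeps 84.68626176.
Round 1 (partner 1 proposes): partner 2 can get 84.68626176 next round, worth 0.76 × 84.68626176 = 64.3615589376 now. Partner 1 offers 64.3615589376 and keeps 120 − 64.3615589376 = 55.6384410624.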